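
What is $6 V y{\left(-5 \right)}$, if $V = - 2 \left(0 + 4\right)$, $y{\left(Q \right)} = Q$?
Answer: $240$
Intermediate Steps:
$V = -8$ ($V = \left(-2\right) 4 = -8$)
$6 V y{\left(-5 \right)} = 6 \left(-8\right) \left(-5\right) = \left(-48\right) \left(-5\right) = 240$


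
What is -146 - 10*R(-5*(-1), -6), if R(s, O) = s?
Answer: -196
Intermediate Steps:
-146 - 10*R(-5*(-1), -6) = -146 - (-50)*(-1) = -146 - 10*5 = -146 - 50 = -196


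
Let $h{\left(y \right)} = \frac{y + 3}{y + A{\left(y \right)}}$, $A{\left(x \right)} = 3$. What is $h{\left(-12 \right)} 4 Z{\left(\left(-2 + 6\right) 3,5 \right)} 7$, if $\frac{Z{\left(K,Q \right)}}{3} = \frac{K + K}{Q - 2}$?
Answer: $672$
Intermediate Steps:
$Z{\left(K,Q \right)} = \frac{6 K}{-2 + Q}$ ($Z{\left(K,Q \right)} = 3 \frac{K + K}{Q - 2} = 3 \frac{2 K}{-2 + Q} = \frac{6 K}{-2 + Q}$)
$h{\left(y \right)} = 1$ ($h{\left(y \right)} = \frac{y + 3}{y + 3} = \frac{3 + y}{3 + y} = 1$)
$h{\left(-12 \right)} 4 Z{\left(\left(-2 + 6\right) 3,5 \right)} 7 = 1 \cdot 4 \frac{6 \left(-2 + 6\right) 3}{-2 + 5} \cdot 7 = 1 \cdot 4 \frac{6 \cdot 4 \cdot 3}{3} \cdot 7 = 1 \cdot 4 \cdot 6 \cdot 12 \cdot \frac{1}{3} \cdot 7 = 1 \cdot 4 \cdot 24 \cdot 7 = 1 \cdot 96 \cdot 7 = 1 \cdot 672 = 672$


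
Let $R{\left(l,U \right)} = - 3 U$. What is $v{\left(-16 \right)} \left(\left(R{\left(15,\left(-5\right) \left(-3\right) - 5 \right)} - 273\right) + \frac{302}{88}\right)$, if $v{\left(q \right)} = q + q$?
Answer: $\frac{105448}{11} \approx 9586.2$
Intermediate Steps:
$v{\left(q \right)} = 2 q$
$v{\left(-16 \right)} \left(\left(R{\left(15,\left(-5\right) \left(-3\right) - 5 \right)} - 273\right) + \frac{302}{88}\right) = 2 \left(-16\right) \left(\left(- 3 \left(\left(-5\right) \left(-3\right) - 5\right) - 273\right) + \frac{302}{88}\right) = - 32 \left(\left(- 3 \left(15 - 5\right) - 273\right) + 302 \cdot \frac{1}{88}\right) = - 32 \left(\left(\left(-3\right) 10 - 273\right) + \frac{151}{44}\right) = - 32 \left(\left(-30 - 273\right) + \frac{151}{44}\right) = - 32 \left(-303 + \frac{151}{44}\right) = \left(-32\right) \left(- \frac{13181}{44}\right) = \frac{105448}{11}$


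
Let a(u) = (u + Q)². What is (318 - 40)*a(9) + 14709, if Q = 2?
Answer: 48347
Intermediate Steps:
a(u) = (2 + u)² (a(u) = (u + 2)² = (2 + u)²)
(318 - 40)*a(9) + 14709 = (318 - 40)*(2 + 9)² + 14709 = 278*11² + 14709 = 278*121 + 14709 = 33638 + 14709 = 48347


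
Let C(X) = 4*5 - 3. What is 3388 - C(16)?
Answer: 3371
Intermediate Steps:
C(X) = 17 (C(X) = 20 - 3 = 17)
3388 - C(16) = 3388 - 1*17 = 3388 - 17 = 3371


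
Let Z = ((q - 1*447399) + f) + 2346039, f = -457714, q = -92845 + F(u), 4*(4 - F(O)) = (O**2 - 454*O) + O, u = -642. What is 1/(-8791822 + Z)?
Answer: -2/15238969 ≈ -1.3124e-7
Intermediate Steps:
F(O) = 4 - O**2/4 + 453*O/4 (F(O) = 4 - ((O**2 - 454*O) + O)/4 = 4 - (O**2 - 453*O)/4 = 4 + (-O**2/4 + 453*O/4) = 4 - O**2/4 + 453*O/4)
q = -537177/2 (q = -92845 + (4 - 1/4*(-642)**2 + (453/4)*(-642)) = -92845 + (4 - 1/4*412164 - 145413/2) = -92845 + (4 - 103041 - 145413/2) = -92845 - 351487/2 = -537177/2 ≈ -2.6859e+5)
Z = 2344675/2 (Z = ((-537177/2 - 1*447399) - 457714) + 2346039 = ((-537177/2 - 447399) - 457714) + 2346039 = (-1431975/2 - 457714) + 2346039 = -2347403/2 + 2346039 = 2344675/2 ≈ 1.1723e+6)
1/(-8791822 + Z) = 1/(-8791822 + 2344675/2) = 1/(-15238969/2) = -2/15238969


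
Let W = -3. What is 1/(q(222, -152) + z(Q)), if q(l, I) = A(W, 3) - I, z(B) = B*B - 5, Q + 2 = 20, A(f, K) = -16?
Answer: 1/455 ≈ 0.0021978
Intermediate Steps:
Q = 18 (Q = -2 + 20 = 18)
z(B) = -5 + B**2 (z(B) = B**2 - 5 = -5 + B**2)
q(l, I) = -16 - I
1/(q(222, -152) + z(Q)) = 1/((-16 - 1*(-152)) + (-5 + 18**2)) = 1/((-16 + 152) + (-5 + 324)) = 1/(136 + 319) = 1/455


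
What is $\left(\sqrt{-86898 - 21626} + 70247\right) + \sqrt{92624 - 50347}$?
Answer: $70247 + \sqrt{42277} + 2 i \sqrt{27131} \approx 70453.0 + 329.43 i$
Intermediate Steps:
$\left(\sqrt{-86898 - 21626} + 70247\right) + \sqrt{92624 - 50347} = \left(\sqrt{-108524} + 70247\right) + \sqrt{42277} = \left(2 i \sqrt{27131} + 70247\right) + \sqrt{42277} = \left(70247 + 2 i \sqrt{27131}\right) + \sqrt{42277} = 70247 + \sqrt{42277} + 2 i \sqrt{27131}$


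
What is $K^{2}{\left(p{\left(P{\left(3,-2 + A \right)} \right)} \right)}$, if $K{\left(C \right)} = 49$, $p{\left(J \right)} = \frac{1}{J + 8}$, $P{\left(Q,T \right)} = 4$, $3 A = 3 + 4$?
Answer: $2401$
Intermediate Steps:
$A = \frac{7}{3}$ ($A = \frac{3 + 4}{3} = \frac{1}{3} \cdot 7 = \frac{7}{3} \approx 2.3333$)
$p{\left(J \right)} = \frac{1}{8 + J}$
$K^{2}{\left(p{\left(P{\left(3,-2 + A \right)} \right)} \right)} = 49^{2} = 2401$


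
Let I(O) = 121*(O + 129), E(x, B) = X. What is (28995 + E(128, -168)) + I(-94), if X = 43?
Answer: 33273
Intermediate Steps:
E(x, B) = 43
I(O) = 15609 + 121*O (I(O) = 121*(129 + O) = 15609 + 121*O)
(28995 + E(128, -168)) + I(-94) = (28995 + 43) + (15609 + 121*(-94)) = 29038 + (15609 - 11374) = 29038 + 4235 = 33273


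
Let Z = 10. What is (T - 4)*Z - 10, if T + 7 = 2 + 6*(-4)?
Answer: -340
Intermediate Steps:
T = -29 (T = -7 + (2 + 6*(-4)) = -7 + (2 - 24) = -7 - 22 = -29)
(T - 4)*Z - 10 = (-29 - 4)*10 - 10 = -33*10 - 10 = -330 - 10 = -340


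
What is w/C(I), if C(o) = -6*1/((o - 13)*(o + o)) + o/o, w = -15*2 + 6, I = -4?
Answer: -1632/65 ≈ -25.108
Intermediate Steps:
w = -24 (w = -30 + 6 = -24)
C(o) = 1 - 3/(o*(-13 + o)) (C(o) = -6*1/(2*o*(-13 + o)) + 1 = -3/(o*(-13 + o)) + 1 = 1 - 3/(o*(-13 + o)))
w/C(I) = -24*(-4*(-13 - 4)/(-3 + (-4)² - 13*(-4))) = -24*68/(-3 + 16 + 52) = -24/((-¼*(-1/17)*65)) = -24/65/68 = -24*68/65 = -1632/65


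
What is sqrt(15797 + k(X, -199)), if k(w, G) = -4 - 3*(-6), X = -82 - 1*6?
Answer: sqrt(15811) ≈ 125.74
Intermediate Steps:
X = -88 (X = -82 - 6 = -88)
k(w, G) = 14 (k(w, G) = -4 + 18 = 14)
sqrt(15797 + k(X, -199)) = sqrt(15797 + 14) = sqrt(15811)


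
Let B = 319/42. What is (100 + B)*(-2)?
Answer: -4519/21 ≈ -215.19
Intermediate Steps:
B = 319/42 (B = 319*(1/42) = 319/42 ≈ 7.5952)
(100 + B)*(-2) = (100 + 319/42)*(-2) = (4519/42)*(-2) = -4519/21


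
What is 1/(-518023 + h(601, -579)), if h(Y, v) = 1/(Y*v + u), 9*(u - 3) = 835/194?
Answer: -607565261/314732779200749 ≈ -1.9304e-6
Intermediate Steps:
u = 6073/1746 (u = 3 + (835/194)/9 = 3 + (835*(1/194))/9 = 3 + (⅑)*(835/194) = 3 + 835/1746 = 6073/1746 ≈ 3.4782)
h(Y, v) = 1/(6073/1746 + Y*v) (h(Y, v) = 1/(Y*v + 6073/1746) = 1/(6073/1746 + Y*v))
1/(-518023 + h(601, -579)) = 1/(-518023 + 1746/(6073 + 1746*601*(-579))) = 1/(-518023 + 1746/(6073 - 607571334)) = 1/(-518023 + 1746/(-607565261)) = 1/(-518023 + 1746*(-1/607565261)) = 1/(-518023 - 1746/607565261) = 1/(-314732779200749/607565261) = -607565261/314732779200749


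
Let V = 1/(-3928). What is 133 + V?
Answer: 522423/3928 ≈ 133.00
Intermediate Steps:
V = -1/3928 ≈ -0.00025458
133 + V = 133 - 1/3928 = 522423/3928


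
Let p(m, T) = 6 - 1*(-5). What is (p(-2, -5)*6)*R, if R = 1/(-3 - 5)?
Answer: -33/4 ≈ -8.2500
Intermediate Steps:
p(m, T) = 11 (p(m, T) = 6 + 5 = 11)
R = -1/8 (R = 1/(-8) = -1/8 ≈ -0.12500)
(p(-2, -5)*6)*R = (11*6)*(-1/8) = 66*(-1/8) = -33/4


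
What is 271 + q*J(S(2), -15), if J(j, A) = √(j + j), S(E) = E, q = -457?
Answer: -643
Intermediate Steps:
J(j, A) = √2*√j (J(j, A) = √(2*j) = √2*√j)
271 + q*J(S(2), -15) = 271 - 457*√2*√2 = 271 - 457*2 = 271 - 914 = -643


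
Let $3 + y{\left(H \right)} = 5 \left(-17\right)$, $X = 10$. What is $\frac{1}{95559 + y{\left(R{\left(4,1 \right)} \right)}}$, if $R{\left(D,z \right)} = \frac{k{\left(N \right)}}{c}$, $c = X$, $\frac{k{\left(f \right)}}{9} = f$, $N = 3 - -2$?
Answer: $\frac{1}{95471} \approx 1.0474 \cdot 10^{-5}$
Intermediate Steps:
$N = 5$ ($N = 3 + 2 = 5$)
$k{\left(f \right)} = 9 f$
$c = 10$
$R{\left(D,z \right)} = \frac{9}{2}$ ($R{\left(D,z \right)} = \frac{9 \cdot 5}{10} = 45 \cdot \frac{1}{10} = \frac{9}{2}$)
$y{\left(H \right)} = -88$ ($y{\left(H \right)} = -3 + 5 \left(-17\right) = -3 - 85 = -88$)
$\frac{1}{95559 + y{\left(R{\left(4,1 \right)} \right)}} = \frac{1}{95559 - 88} = \frac{1}{95471}$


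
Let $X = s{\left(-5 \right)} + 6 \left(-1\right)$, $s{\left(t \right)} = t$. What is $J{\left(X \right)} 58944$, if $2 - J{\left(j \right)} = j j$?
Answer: $-7014336$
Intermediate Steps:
$X = -11$ ($X = -5 + 6 \left(-1\right) = -5 - 6 = -11$)
$J{\left(j \right)} = 2 - j^{2}$ ($J{\left(j \right)} = 2 - j j = 2 - j^{2}$)
$J{\left(X \right)} 58944 = \left(2 - \left(-11\right)^{2}\right) 58944 = \left(2 - 121\right) 58944 = \left(-119\right) 58944 = -7014336$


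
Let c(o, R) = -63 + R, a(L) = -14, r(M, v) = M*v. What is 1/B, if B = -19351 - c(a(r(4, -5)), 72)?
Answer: -1/19360 ≈ -5.1653e-5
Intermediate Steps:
B = -19360 (B = -19351 - (-63 + 72) = -19351 - 1*9 = -19351 - 9 = -19360)
1/B = 1/(-19360) = -1/19360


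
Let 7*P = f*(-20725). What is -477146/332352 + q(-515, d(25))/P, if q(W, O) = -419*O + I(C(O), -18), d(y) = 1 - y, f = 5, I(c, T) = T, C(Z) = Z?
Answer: -36398649941/17219988000 ≈ -2.1137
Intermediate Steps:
P = -103625/7 (P = (5*(-20725))/7 = (⅐)*(-103625) = -103625/7 ≈ -14804.)
q(W, O) = -18 - 419*O (q(W, O) = -419*O - 18 = -18 - 419*O)
-477146/332352 + q(-515, d(25))/P = -477146/332352 + (-18 - 419*(1 - 1*25))/(-103625/7) = -477146*1/332352 + (-18 - 419*(1 - 25))*(-7/103625) = -238573/166176 + (-18 - 419*(-24))*(-7/103625) = -238573/166176 + (-18 + 10056)*(-7/103625) = -238573/166176 + 10038*(-7/103625) = -238573/166176 - 70266/103625 = -36398649941/17219988000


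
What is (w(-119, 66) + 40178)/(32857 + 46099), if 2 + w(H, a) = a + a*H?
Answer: 8097/19739 ≈ 0.41020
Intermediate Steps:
w(H, a) = -2 + a + H*a (w(H, a) = -2 + (a + a*H) = -2 + (a + H*a) = -2 + a + H*a)
(w(-119, 66) + 40178)/(32857 + 46099) = ((-2 + 66 - 119*66) + 40178)/(32857 + 46099) = ((-2 + 66 - 7854) + 40178)/78956 = (-7790 + 40178)*(1/78956) = 32388*(1/78956) = 8097/19739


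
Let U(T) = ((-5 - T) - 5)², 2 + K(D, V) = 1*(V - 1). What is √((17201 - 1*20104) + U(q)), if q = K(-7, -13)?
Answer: I*√2867 ≈ 53.544*I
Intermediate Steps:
K(D, V) = -3 + V (K(D, V) = -2 + 1*(V - 1) = -2 + 1*(-1 + V) = -2 + (-1 + V) = -3 + V)
q = -16 (q = -3 - 13 = -16)
U(T) = (-10 - T)²
√((17201 - 1*20104) + U(q)) = √((17201 - 1*20104) + (10 - 16)²) = √((17201 - 20104) + (-6)²) = √(-2903 + 36) = √(-2867) = I*√2867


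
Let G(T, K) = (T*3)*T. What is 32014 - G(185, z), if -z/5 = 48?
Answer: -70661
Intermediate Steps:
z = -240 (z = -5*48 = -240)
G(T, K) = 3*T² (G(T, K) = (3*T)*T = 3*T²)
32014 - G(185, z) = 32014 - 3*185² = 32014 - 3*34225 = 32014 - 1*102675 = 32014 - 102675 = -70661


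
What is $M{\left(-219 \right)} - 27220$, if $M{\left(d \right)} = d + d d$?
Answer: $20522$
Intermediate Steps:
$M{\left(d \right)} = d + d^{2}$
$M{\left(-219 \right)} - 27220 = - 219 \left(1 - 219\right) - 27220 = \left(-219\right) \left(-218\right) - 27220 = 47742 - 27220 = 20522$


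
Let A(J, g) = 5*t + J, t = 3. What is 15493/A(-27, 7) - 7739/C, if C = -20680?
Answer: -80075593/62040 ≈ -1290.7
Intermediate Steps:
A(J, g) = 15 + J (A(J, g) = 5*3 + J = 15 + J)
15493/A(-27, 7) - 7739/C = 15493/(15 - 27) - 7739/(-20680) = 15493/(-12) - 7739*(-1/20680) = 15493*(-1/12) + 7739/20680 = -15493/12 + 7739/20680 = -80075593/62040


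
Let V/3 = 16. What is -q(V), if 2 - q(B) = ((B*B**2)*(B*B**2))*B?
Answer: 587068342270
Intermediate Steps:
V = 48 (V = 3*16 = 48)
q(B) = 2 - B**7 (q(B) = 2 - (B*B**2)*(B*B**2)*B = 2 - B**3*B**3*B = 2 - B**6*B = 2 - B**7)
-q(V) = -(2 - 1*48**7) = -(2 - 1*587068342272) = -(2 - 587068342272) = -1*(-587068342270) = 587068342270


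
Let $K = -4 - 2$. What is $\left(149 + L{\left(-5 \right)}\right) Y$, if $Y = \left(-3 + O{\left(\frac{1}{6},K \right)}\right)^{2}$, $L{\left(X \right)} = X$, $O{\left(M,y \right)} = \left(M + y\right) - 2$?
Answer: $16900$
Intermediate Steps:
$K = -6$ ($K = -4 - 2 = -6$)
$O{\left(M,y \right)} = -2 + M + y$
$Y = \frac{4225}{36}$ ($Y = \left(-3 - \left(8 - \frac{1}{6}\right)\right)^{2} = \left(-3 - \frac{47}{6}\right)^{2} = \left(- \frac{65}{6}\right)^{2} = \frac{4225}{36} \approx 117.36$)
$\left(149 + L{\left(-5 \right)}\right) Y = \left(149 - 5\right) \frac{4225}{36} = 144 \cdot \frac{4225}{36} = 16900$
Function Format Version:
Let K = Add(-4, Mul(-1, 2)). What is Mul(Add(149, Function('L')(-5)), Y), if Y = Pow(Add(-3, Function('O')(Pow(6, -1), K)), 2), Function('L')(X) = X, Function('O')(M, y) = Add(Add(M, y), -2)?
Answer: 16900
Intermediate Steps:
K = -6 (K = Add(-4, -2) = -6)
Function('O')(M, y) = Add(-2, M, y)
Y = Rational(4225, 36) (Y = Pow(Add(-3, Add(-2, Pow(6, -1), -6)), 2) = Pow(Add(-3, Add(-2, Rational(1, 6), -6)), 2) = Pow(Add(-3, Rational(-47, 6)), 2) = Pow(Rational(-65, 6), 2) = Rational(4225, 36) ≈ 117.36)
Mul(Add(149, Function('L')(-5)), Y) = Mul(Add(149, -5), Rational(4225, 36)) = Mul(144, Rational(4225, 36)) = 16900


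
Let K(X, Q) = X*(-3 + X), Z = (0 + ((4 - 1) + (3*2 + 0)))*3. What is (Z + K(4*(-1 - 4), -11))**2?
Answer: 237169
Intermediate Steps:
Z = 27 (Z = (0 + (3 + (6 + 0)))*3 = (0 + (3 + 6))*3 = (0 + 9)*3 = 9*3 = 27)
(Z + K(4*(-1 - 4), -11))**2 = (27 + (4*(-1 - 4))*(-3 + 4*(-1 - 4)))**2 = (27 + (4*(-5))*(-3 + 4*(-5)))**2 = (27 - 20*(-3 - 20))**2 = (27 - 20*(-23))**2 = (27 + 460)**2 = 487**2 = 237169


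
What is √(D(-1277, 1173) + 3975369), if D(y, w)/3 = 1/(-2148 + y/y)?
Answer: 6*√509024908730/2147 ≈ 1993.8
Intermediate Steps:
D(y, w) = -3/2147 (D(y, w) = 3/(-2148 + y/y) = 3/(-2148 + 1) = 3/(-2147) = 3*(-1/2147) = -3/2147)
√(D(-1277, 1173) + 3975369) = √(-3/2147 + 3975369) = √(8535117240/2147) = 6*√509024908730/2147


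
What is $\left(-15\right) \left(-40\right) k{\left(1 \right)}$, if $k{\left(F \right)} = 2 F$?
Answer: $1200$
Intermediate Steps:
$\left(-15\right) \left(-40\right) k{\left(1 \right)} = \left(-15\right) \left(-40\right) 2 \cdot 1 = 600 \cdot 2 = 1200$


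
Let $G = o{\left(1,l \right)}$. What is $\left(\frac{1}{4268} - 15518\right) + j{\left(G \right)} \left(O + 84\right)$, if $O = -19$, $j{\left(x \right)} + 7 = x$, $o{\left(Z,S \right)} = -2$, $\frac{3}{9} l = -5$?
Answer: $- \frac{68727603}{4268} \approx -16103.0$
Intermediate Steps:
$l = -15$ ($l = 3 \left(-5\right) = -15$)
$G = -2$
$j{\left(x \right)} = -7 + x$
$\left(\frac{1}{4268} - 15518\right) + j{\left(G \right)} \left(O + 84\right) = \left(\frac{1}{4268} - 15518\right) + \left(-7 - 2\right) \left(-19 + 84\right) = \left(\frac{1}{4268} - 15518\right) - 585 = - \frac{66230823}{4268} - 585 = - \frac{68727603}{4268}$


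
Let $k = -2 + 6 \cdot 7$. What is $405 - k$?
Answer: $365$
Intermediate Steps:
$k = 40$ ($k = -2 + 42 = 40$)
$405 - k = 405 - 40 = 365$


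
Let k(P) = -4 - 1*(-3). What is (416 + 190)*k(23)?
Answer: -606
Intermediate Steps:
k(P) = -1 (k(P) = -4 + 3 = -1)
(416 + 190)*k(23) = (416 + 190)*(-1) = 606*(-1) = -606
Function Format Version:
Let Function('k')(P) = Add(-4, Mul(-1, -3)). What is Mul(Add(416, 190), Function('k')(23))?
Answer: -606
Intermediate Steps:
Function('k')(P) = -1 (Function('k')(P) = Add(-4, 3) = -1)
Mul(Add(416, 190), Function('k')(23)) = Mul(Add(416, 190), -1) = Mul(606, -1) = -606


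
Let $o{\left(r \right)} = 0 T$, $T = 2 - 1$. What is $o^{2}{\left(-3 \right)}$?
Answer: $0$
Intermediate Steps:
$T = 1$
$o{\left(r \right)} = 0$ ($o{\left(r \right)} = 0 \cdot 1 = 0$)
$o^{2}{\left(-3 \right)} = 0^{2} = 0$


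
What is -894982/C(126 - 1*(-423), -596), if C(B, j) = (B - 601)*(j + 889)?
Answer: 447491/7618 ≈ 58.741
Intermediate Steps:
C(B, j) = (-601 + B)*(889 + j)
-894982/C(126 - 1*(-423), -596) = -894982/(-534289 - 601*(-596) + 889*(126 - 1*(-423)) + (126 - 1*(-423))*(-596)) = -894982/(-534289 + 358196 + 889*(126 + 423) + (126 + 423)*(-596)) = -894982/(-534289 + 358196 + 889*549 + 549*(-596)) = -894982/(-534289 + 358196 + 488061 - 327204) = -894982/(-15236) = -894982*(-1/15236) = 447491/7618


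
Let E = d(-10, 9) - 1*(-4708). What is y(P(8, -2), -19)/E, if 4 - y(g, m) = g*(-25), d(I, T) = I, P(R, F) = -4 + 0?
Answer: -16/783 ≈ -0.020434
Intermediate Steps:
P(R, F) = -4
y(g, m) = 4 + 25*g (y(g, m) = 4 - g*(-25) = 4 - (-25)*g = 4 + 25*g)
E = 4698 (E = -10 - 1*(-4708) = -10 + 4708 = 4698)
y(P(8, -2), -19)/E = (4 + 25*(-4))/4698 = (4 - 100)*(1/4698) = -96*1/4698 = -16/783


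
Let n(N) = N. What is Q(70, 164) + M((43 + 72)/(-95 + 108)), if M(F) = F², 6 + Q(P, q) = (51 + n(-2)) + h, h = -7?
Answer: 19309/169 ≈ 114.25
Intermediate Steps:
Q(P, q) = 36 (Q(P, q) = -6 + ((51 - 2) - 7) = -6 + (49 - 7) = -6 + 42 = 36)
Q(70, 164) + M((43 + 72)/(-95 + 108)) = 36 + ((43 + 72)/(-95 + 108))² = 36 + (115/13)² = 36 + 13225/169 = 19309/169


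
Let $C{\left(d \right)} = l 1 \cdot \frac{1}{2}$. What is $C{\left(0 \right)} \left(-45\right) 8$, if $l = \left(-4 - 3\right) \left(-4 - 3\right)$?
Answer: $-8820$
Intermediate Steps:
$l = 49$ ($l = \left(-7\right) \left(-7\right) = 49$)
$C{\left(d \right)} = \frac{49}{2}$ ($C{\left(d \right)} = 49 \cdot 1 \cdot \frac{1}{2} = 49 \cdot \frac{1}{2} = \frac{49}{2}$)
$C{\left(0 \right)} \left(-45\right) 8 = \frac{49}{2} \left(-45\right) 8 = \left(- \frac{2205}{2}\right) 8 = -8820$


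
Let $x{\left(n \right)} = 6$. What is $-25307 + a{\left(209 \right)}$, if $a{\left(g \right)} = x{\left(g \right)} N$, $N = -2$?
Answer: $-25319$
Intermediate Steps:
$a{\left(g \right)} = -12$ ($a{\left(g \right)} = 6 \left(-2\right) = -12$)
$-25307 + a{\left(209 \right)} = -25307 - 12 = -25319$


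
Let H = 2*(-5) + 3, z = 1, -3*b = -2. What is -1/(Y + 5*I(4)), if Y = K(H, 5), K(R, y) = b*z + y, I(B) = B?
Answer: -3/77 ≈ -0.038961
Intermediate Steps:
b = ⅔ (b = -⅓*(-2) = ⅔ ≈ 0.66667)
H = -7 (H = -10 + 3 = -7)
K(R, y) = ⅔ + y (K(R, y) = (⅔)*1 + y = ⅔ + y)
Y = 17/3 (Y = ⅔ + 5 = 17/3 ≈ 5.6667)
-1/(Y + 5*I(4)) = -1/(17/3 + 5*4) = -1/(17/3 + 20) = -1/77/3 = -1*3/77 = -3/77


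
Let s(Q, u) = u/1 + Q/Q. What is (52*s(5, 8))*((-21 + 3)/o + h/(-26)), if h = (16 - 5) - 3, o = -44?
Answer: 522/11 ≈ 47.455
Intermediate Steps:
s(Q, u) = 1 + u (s(Q, u) = u*1 + 1 = u + 1 = 1 + u)
h = 8 (h = 11 - 3 = 8)
(52*s(5, 8))*((-21 + 3)/o + h/(-26)) = (52*(1 + 8))*((-21 + 3)/(-44) + 8/(-26)) = (52*9)*(-18*(-1/44) + 8*(-1/26)) = 468*(9/22 - 4/13) = 468*(29/286) = 522/11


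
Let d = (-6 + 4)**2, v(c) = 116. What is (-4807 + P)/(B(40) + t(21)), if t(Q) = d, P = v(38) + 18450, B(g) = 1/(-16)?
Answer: 220144/63 ≈ 3494.3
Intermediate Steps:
d = 4 (d = (-2)**2 = 4)
B(g) = -1/16
P = 18566 (P = 116 + 18450 = 18566)
t(Q) = 4
(-4807 + P)/(B(40) + t(21)) = (-4807 + 18566)/(-1/16 + 4) = 13759/(63/16) = 13759*(16/63) = 220144/63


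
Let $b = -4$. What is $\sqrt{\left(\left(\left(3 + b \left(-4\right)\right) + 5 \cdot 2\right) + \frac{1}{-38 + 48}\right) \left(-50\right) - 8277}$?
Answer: $2 i \sqrt{2433} \approx 98.651 i$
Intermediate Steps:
$\sqrt{\left(\left(\left(3 + b \left(-4\right)\right) + 5 \cdot 2\right) + \frac{1}{-38 + 48}\right) \left(-50\right) - 8277} = \sqrt{\left(\left(\left(3 - -16\right) + 5 \cdot 2\right) + \frac{1}{-38 + 48}\right) \left(-50\right) - 8277} = \sqrt{\left(\left(\left(3 + 16\right) + 10\right) + \frac{1}{10}\right) \left(-50\right) - 8277} = \sqrt{\left(\left(19 + 10\right) + \frac{1}{10}\right) \left(-50\right) - 8277} = \sqrt{\left(29 + \frac{1}{10}\right) \left(-50\right) - 8277} = \sqrt{\frac{291}{10} \left(-50\right) - 8277} = \sqrt{-1455 - 8277} = \sqrt{-9732} = 2 i \sqrt{2433}$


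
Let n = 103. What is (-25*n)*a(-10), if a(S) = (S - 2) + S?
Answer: 56650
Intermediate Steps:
a(S) = -2 + 2*S (a(S) = (-2 + S) + S = -2 + 2*S)
(-25*n)*a(-10) = (-25*103)*(-2 + 2*(-10)) = -2575*(-2 - 20) = -2575*(-22) = 56650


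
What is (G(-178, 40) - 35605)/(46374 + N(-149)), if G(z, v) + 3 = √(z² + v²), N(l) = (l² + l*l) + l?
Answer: -35608/90627 + 2*√8321/90627 ≈ -0.39089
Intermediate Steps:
N(l) = l + 2*l² (N(l) = (l² + l²) + l = 2*l² + l = l + 2*l²)
G(z, v) = -3 + √(v² + z²) (G(z, v) = -3 + √(z² + v²) = -3 + √(v² + z²))
(G(-178, 40) - 35605)/(46374 + N(-149)) = ((-3 + √(40² + (-178)²)) - 35605)/(46374 - 149*(1 + 2*(-149))) = ((-3 + √(1600 + 31684)) - 35605)/(46374 - 149*(1 - 298)) = ((-3 + √33284) - 35605)/(46374 - 149*(-297)) = ((-3 + 2*√8321) - 35605)/(46374 + 44253) = (-35608 + 2*√8321)/90627 = (-35608 + 2*√8321)*(1/90627) = -35608/90627 + 2*√8321/90627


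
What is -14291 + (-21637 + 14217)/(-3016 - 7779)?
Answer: -30852785/2159 ≈ -14290.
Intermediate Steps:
-14291 + (-21637 + 14217)/(-3016 - 7779) = -14291 - 7420/(-10795) = -14291 - 7420*(-1/10795) = -14291 + 1484/2159 = -30852785/2159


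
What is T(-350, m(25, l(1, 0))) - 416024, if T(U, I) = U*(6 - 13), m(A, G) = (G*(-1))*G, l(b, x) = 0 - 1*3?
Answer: -413574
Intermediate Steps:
l(b, x) = -3 (l(b, x) = 0 - 3 = -3)
m(A, G) = -G**2 (m(A, G) = (-G)*G = -G**2)
T(U, I) = -7*U (T(U, I) = U*(-7) = -7*U)
T(-350, m(25, l(1, 0))) - 416024 = -7*(-350) - 416024 = 2450 - 416024 = -413574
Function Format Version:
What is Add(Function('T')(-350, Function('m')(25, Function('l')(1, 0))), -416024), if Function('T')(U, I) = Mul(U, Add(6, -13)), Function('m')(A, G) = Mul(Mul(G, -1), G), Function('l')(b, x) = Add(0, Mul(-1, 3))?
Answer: -413574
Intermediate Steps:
Function('l')(b, x) = -3 (Function('l')(b, x) = Add(0, -3) = -3)
Function('m')(A, G) = Mul(-1, Pow(G, 2)) (Function('m')(A, G) = Mul(Mul(-1, G), G) = Mul(-1, Pow(G, 2)))
Function('T')(U, I) = Mul(-7, U) (Function('T')(U, I) = Mul(U, -7) = Mul(-7, U))
Add(Function('T')(-350, Function('m')(25, Function('l')(1, 0))), -416024) = Add(Mul(-7, -350), -416024) = Add(2450, -416024) = -413574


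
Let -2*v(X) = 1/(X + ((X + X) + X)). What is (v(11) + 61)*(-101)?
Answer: -542067/88 ≈ -6159.9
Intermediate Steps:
v(X) = -1/(8*X) (v(X) = -1/(2*(X + ((X + X) + X))) = -1/(2*(X + (2*X + X))) = -1/(2*(X + 3*X)) = -1/(4*X)/2 = -1/(8*X))
(v(11) + 61)*(-101) = (-1/8/11 + 61)*(-101) = (-1/8*1/11 + 61)*(-101) = (-1/88 + 61)*(-101) = (5367/88)*(-101) = -542067/88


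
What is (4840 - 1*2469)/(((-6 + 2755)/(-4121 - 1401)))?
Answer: -13092662/2749 ≈ -4762.7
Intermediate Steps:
(4840 - 1*2469)/(((-6 + 2755)/(-4121 - 1401))) = (4840 - 2469)/((2749/(-5522))) = 2371/((2749*(-1/5522))) = 2371/(-2749/5522) = 2371*(-5522/2749) = -13092662/2749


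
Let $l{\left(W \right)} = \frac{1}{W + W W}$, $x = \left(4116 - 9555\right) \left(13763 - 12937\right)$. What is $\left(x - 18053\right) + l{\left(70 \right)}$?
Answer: $- \frac{22418014989}{4970} \approx -4.5107 \cdot 10^{6}$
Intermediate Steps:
$x = -4492614$ ($x = \left(-5439\right) 826 = -4492614$)
$l{\left(W \right)} = \frac{1}{W + W^{2}}$
$\left(x - 18053\right) + l{\left(70 \right)} = \left(-4492614 - 18053\right) + \frac{1}{70 \left(1 + 70\right)} = -4510667 + \frac{1}{70 \cdot 71} = -4510667 + \frac{1}{70} \cdot \frac{1}{71} = -4510667 + \frac{1}{4970} = - \frac{22418014989}{4970}$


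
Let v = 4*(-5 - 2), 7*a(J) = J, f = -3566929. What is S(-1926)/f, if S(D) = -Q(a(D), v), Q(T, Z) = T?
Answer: -1926/24968503 ≈ -7.7137e-5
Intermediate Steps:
a(J) = J/7
v = -28 (v = 4*(-7) = -28)
S(D) = -D/7
S(-1926)/f = -⅐*(-1926)/(-3566929) = (1926/7)*(-1/3566929) = -1926/24968503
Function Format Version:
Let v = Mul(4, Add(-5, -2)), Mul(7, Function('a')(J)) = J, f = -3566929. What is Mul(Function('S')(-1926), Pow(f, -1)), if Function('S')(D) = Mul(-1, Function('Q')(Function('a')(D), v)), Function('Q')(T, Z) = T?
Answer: Rational(-1926, 24968503) ≈ -7.7137e-5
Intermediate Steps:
Function('a')(J) = Mul(Rational(1, 7), J)
v = -28 (v = Mul(4, -7) = -28)
Function('S')(D) = Mul(Rational(-1, 7), D) (Function('S')(D) = Mul(-1, Mul(Rational(1, 7), D)) = Mul(Rational(-1, 7), D))
Mul(Function('S')(-1926), Pow(f, -1)) = Mul(Mul(Rational(-1, 7), -1926), Pow(-3566929, -1)) = Mul(Rational(1926, 7), Rational(-1, 3566929)) = Rational(-1926, 24968503)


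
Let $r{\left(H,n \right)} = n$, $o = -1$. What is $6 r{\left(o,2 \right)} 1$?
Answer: $12$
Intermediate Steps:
$6 r{\left(o,2 \right)} 1 = 6 \cdot 2 \cdot 1 = 12 \cdot 1 = 12$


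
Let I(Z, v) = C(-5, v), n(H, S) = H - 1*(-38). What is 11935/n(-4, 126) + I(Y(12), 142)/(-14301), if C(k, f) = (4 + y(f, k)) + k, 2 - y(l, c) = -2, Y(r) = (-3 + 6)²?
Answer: 56894111/162078 ≈ 351.03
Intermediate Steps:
Y(r) = 9 (Y(r) = 3² = 9)
n(H, S) = 38 + H (n(H, S) = H + 38 = 38 + H)
y(l, c) = 4 (y(l, c) = 2 - 1*(-2) = 2 + 2 = 4)
C(k, f) = 8 + k (C(k, f) = (4 + 4) + k = 8 + k)
I(Z, v) = 3 (I(Z, v) = 8 - 5 = 3)
11935/n(-4, 126) + I(Y(12), 142)/(-14301) = 11935/(38 - 4) + 3/(-14301) = 11935/34 + 3*(-1/14301) = 11935*(1/34) - 1/4767 = 11935/34 - 1/4767 = 56894111/162078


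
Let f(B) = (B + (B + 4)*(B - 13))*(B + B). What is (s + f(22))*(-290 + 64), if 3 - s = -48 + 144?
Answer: -2524646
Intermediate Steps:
f(B) = 2*B*(B + (-13 + B)*(4 + B)) (f(B) = (B + (4 + B)*(-13 + B))*(2*B) = (B + (-13 + B)*(4 + B))*(2*B) = 2*B*(B + (-13 + B)*(4 + B)))
s = -93 (s = 3 - (-48 + 144) = 3 - 1*96 = 3 - 96 = -93)
(s + f(22))*(-290 + 64) = (-93 + 2*22*(-52 + 22**2 - 8*22))*(-290 + 64) = (-93 + 2*22*(-52 + 484 - 176))*(-226) = (-93 + 2*22*256)*(-226) = (-93 + 11264)*(-226) = 11171*(-226) = -2524646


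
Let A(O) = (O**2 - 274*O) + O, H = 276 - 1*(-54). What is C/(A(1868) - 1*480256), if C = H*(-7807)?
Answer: -429385/416534 ≈ -1.0309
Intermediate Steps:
H = 330 (H = 276 + 54 = 330)
A(O) = O**2 - 273*O
C = -2576310 (C = 330*(-7807) = -2576310)
C/(A(1868) - 1*480256) = -2576310/(1868*(-273 + 1868) - 1*480256) = -2576310/(1868*1595 - 480256) = -2576310/(2979460 - 480256) = -2576310/2499204 = -2576310*1/2499204 = -429385/416534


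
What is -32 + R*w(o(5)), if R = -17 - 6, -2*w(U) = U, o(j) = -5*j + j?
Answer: -262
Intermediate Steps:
o(j) = -4*j
w(U) = -U/2
R = -23
-32 + R*w(o(5)) = -32 - (-23)*(-4*5)/2 = -32 - (-23)*(-20)/2 = -32 - 23*10 = -32 - 230 = -262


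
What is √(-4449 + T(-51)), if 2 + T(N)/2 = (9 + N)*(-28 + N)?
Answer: √2183 ≈ 46.723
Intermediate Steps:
T(N) = -4 + 2*(-28 + N)*(9 + N) (T(N) = -4 + 2*((9 + N)*(-28 + N)) = -4 + 2*((-28 + N)*(9 + N)) = -4 + 2*(-28 + N)*(9 + N))
√(-4449 + T(-51)) = √(-4449 + (-508 - 38*(-51) + 2*(-51)²)) = √(-4449 + (-508 + 1938 + 2*2601)) = √(-4449 + (-508 + 1938 + 5202)) = √(-4449 + 6632) = √2183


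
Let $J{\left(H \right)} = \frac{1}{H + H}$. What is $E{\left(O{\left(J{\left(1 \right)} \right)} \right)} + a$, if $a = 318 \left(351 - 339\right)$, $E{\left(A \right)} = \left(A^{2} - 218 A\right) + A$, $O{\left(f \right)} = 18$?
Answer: $234$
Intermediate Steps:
$J{\left(H \right)} = \frac{1}{2 H}$
$E{\left(A \right)} = A^{2} - 217 A$
$a = 3816$ ($a = 318 \cdot 12 = 3816$)
$E{\left(O{\left(J{\left(1 \right)} \right)} \right)} + a = 18 \left(-217 + 18\right) + 3816 = 18 \left(-199\right) + 3816 = -3582 + 3816 = 234$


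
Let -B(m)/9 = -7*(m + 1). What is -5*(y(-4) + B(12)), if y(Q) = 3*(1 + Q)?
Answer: -4050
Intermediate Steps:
B(m) = 63 + 63*m (B(m) = -(-63)*(m + 1) = -(-63)*(1 + m) = -9*(-7 - 7*m) = 63 + 63*m)
y(Q) = 3 + 3*Q
-5*(y(-4) + B(12)) = -5*((3 + 3*(-4)) + (63 + 63*12)) = -5*((3 - 12) + (63 + 756)) = -5*(-9 + 819) = -5*810 = -4050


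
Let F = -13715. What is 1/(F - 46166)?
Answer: -1/59881 ≈ -1.6700e-5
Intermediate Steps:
1/(F - 46166) = 1/(-13715 - 46166) = 1/(-59881) = -1/59881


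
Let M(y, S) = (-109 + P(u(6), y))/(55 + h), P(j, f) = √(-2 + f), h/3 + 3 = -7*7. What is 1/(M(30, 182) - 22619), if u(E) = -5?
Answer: -115362705/2609264524036 + 101*√7/2609264524036 ≈ -4.4213e-5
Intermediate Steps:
h = -156 (h = -9 + 3*(-7*7) = -9 + 3*(-49) = -9 - 147 = -156)
M(y, S) = 109/101 - √(-2 + y)/101 (M(y, S) = (-109 + √(-2 + y))/(55 - 156) = (-109 + √(-2 + y))/(-101) = (-109 + √(-2 + y))*(-1/101) = 109/101 - √(-2 + y)/101)
1/(M(30, 182) - 22619) = 1/((109/101 - √(-2 + 30)/101) - 22619) = 1/((109/101 - 2*√7/101) - 22619) = 1/(-2284410/101 - 2*√7/101)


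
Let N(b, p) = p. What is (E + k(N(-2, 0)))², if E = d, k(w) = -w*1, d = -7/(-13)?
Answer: 49/169 ≈ 0.28994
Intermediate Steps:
d = 7/13 (d = -7*(-1/13) = 7/13 ≈ 0.53846)
k(w) = -w
E = 7/13 ≈ 0.53846
(E + k(N(-2, 0)))² = (7/13 - 1*0)² = (7/13 + 0)² = (7/13)² = 49/169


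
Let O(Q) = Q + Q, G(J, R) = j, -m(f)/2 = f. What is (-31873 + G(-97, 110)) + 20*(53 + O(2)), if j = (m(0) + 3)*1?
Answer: -30730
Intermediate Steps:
m(f) = -2*f
j = 3 (j = (-2*0 + 3)*1 = (0 + 3)*1 = 3*1 = 3)
G(J, R) = 3
O(Q) = 2*Q
(-31873 + G(-97, 110)) + 20*(53 + O(2)) = (-31873 + 3) + 20*(53 + 2*2) = -31870 + 20*(53 + 4) = -31870 + 20*57 = -31870 + 1140 = -30730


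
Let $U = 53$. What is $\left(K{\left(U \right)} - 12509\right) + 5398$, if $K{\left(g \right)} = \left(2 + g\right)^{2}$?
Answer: $-4086$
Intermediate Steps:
$\left(K{\left(U \right)} - 12509\right) + 5398 = \left(\left(2 + 53\right)^{2} - 12509\right) + 5398 = \left(55^{2} - 12509\right) + 5398 = \left(3025 - 12509\right) + 5398 = -9484 + 5398 = -4086$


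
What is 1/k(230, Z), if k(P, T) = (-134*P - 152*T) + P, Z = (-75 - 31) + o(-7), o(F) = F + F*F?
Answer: -1/20862 ≈ -4.7934e-5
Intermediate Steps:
o(F) = F + F²
Z = -64 (Z = (-75 - 31) - 7*(1 - 7) = -106 - 7*(-6) = -106 + 42 = -64)
k(P, T) = -152*T - 133*P (k(P, T) = (-152*T - 134*P) + P = -152*T - 133*P)
1/k(230, Z) = 1/(-152*(-64) - 133*230) = 1/(9728 - 30590) = 1/(-20862) = -1/20862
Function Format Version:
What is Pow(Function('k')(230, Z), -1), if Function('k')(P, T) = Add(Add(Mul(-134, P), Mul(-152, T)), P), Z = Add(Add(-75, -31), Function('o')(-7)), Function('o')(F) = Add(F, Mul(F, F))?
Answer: Rational(-1, 20862) ≈ -4.7934e-5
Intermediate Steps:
Function('o')(F) = Add(F, Pow(F, 2))
Z = -64 (Z = Add(Add(-75, -31), Mul(-7, Add(1, -7))) = Add(-106, Mul(-7, -6)) = Add(-106, 42) = -64)
Function('k')(P, T) = Add(Mul(-152, T), Mul(-133, P)) (Function('k')(P, T) = Add(Add(Mul(-152, T), Mul(-134, P)), P) = Add(Mul(-152, T), Mul(-133, P)))
Pow(Function('k')(230, Z), -1) = Pow(Add(Mul(-152, -64), Mul(-133, 230)), -1) = Pow(Add(9728, -30590), -1) = Pow(-20862, -1) = Rational(-1, 20862)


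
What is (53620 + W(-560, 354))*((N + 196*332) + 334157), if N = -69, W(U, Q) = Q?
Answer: 21544261840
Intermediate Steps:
(53620 + W(-560, 354))*((N + 196*332) + 334157) = (53620 + 354)*((-69 + 196*332) + 334157) = 53974*((-69 + 65072) + 334157) = 53974*(65003 + 334157) = 53974*399160 = 21544261840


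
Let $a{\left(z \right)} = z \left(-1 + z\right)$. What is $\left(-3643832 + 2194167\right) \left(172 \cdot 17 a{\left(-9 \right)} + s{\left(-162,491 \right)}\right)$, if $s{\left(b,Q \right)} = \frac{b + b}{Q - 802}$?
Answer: $- \frac{118645054366860}{311} \approx -3.815 \cdot 10^{11}$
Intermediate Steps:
$s{\left(b,Q \right)} = \frac{2 b}{-802 + Q}$
$\left(-3643832 + 2194167\right) \left(172 \cdot 17 a{\left(-9 \right)} + s{\left(-162,491 \right)}\right) = \left(-3643832 + 2194167\right) \left(172 \cdot 17 \left(- 9 \left(-1 - 9\right)\right) + 2 \left(-162\right) \frac{1}{-802 + 491}\right) = - 1449665 \left(2924 \left(\left(-9\right) \left(-10\right)\right) + 2 \left(-162\right) \frac{1}{-311}\right) = - 1449665 \left(2924 \cdot 90 + 2 \left(-162\right) \left(- \frac{1}{311}\right)\right) = - 1449665 \left(263160 + \frac{324}{311}\right) = \left(-1449665\right) \frac{81843084}{311} = - \frac{118645054366860}{311}$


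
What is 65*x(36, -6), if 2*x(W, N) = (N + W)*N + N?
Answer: -6045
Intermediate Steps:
x(W, N) = N/2 + N*(N + W)/2 (x(W, N) = ((N + W)*N + N)/2 = (N*(N + W) + N)/2 = (N + N*(N + W))/2 = N/2 + N*(N + W)/2)
65*x(36, -6) = 65*((½)*(-6)*(1 - 6 + 36)) = 65*((½)*(-6)*31) = 65*(-93) = -6045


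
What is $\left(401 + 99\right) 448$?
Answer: $224000$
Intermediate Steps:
$\left(401 + 99\right) 448 = 500 \cdot 448 = 224000$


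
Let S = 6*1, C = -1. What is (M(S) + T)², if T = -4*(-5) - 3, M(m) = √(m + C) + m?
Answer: (23 + √5)² ≈ 636.86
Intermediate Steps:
S = 6
M(m) = m + √(-1 + m) (M(m) = √(m - 1) + m = √(-1 + m) + m = m + √(-1 + m))
T = 17 (T = 20 - 3 = 17)
(M(S) + T)² = ((6 + √(-1 + 6)) + 17)² = ((6 + √5) + 17)² = (23 + √5)²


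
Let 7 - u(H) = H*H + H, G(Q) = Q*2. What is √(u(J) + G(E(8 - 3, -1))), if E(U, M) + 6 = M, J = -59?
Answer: 3*I*√381 ≈ 58.558*I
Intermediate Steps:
E(U, M) = -6 + M
G(Q) = 2*Q
u(H) = 7 - H - H² (u(H) = 7 - (H*H + H) = 7 - (H² + H) = 7 - (H + H²) = 7 + (-H - H²) = 7 - H - H²)
√(u(J) + G(E(8 - 3, -1))) = √((7 - 1*(-59) - 1*(-59)²) + 2*(-6 - 1)) = √((7 + 59 - 1*3481) + 2*(-7)) = √((7 + 59 - 3481) - 14) = √(-3415 - 14) = √(-3429) = 3*I*√381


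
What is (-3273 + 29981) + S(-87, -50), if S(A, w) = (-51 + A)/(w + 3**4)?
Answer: 827810/31 ≈ 26704.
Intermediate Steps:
S(A, w) = (-51 + A)/(81 + w) (S(A, w) = (-51 + A)/(w + 81) = (-51 + A)/(81 + w))
(-3273 + 29981) + S(-87, -50) = (-3273 + 29981) + (-51 - 87)/(81 - 50) = 26708 - 138/31 = 827810/31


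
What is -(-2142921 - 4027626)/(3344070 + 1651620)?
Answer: 2056849/1665230 ≈ 1.2352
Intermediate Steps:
-(-2142921 - 4027626)/(3344070 + 1651620) = -(-6170547)/4995690 = -1*(-2056849/1665230) = 2056849/1665230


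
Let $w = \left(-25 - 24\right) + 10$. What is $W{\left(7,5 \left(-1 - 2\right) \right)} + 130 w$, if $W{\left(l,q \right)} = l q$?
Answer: $-5175$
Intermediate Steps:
$w = -39$ ($w = -49 + 10 = -39$)
$W{\left(7,5 \left(-1 - 2\right) \right)} + 130 w = 7 \cdot 5 \left(-1 - 2\right) + 130 \left(-39\right) = 7 \cdot 5 \left(-3\right) - 5070 = 7 \left(-15\right) - 5070 = -105 - 5070 = -5175$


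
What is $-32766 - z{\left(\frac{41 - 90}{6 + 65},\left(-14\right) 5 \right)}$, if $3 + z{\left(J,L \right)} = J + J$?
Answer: $- \frac{2326075}{71} \approx -32762.0$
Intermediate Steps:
$z{\left(J,L \right)} = -3 + 2 J$ ($z{\left(J,L \right)} = -3 + \left(J + J\right) = -3 + 2 J$)
$-32766 - z{\left(\frac{41 - 90}{6 + 65},\left(-14\right) 5 \right)} = -32766 - \left(-3 + 2 \frac{41 - 90}{6 + 65}\right) = -32766 - \left(-3 + 2 \left(- \frac{49}{71}\right)\right) = -32766 - \left(-3 - \frac{98}{71}\right) = -32766 - - \frac{311}{71} = -32766 + \frac{311}{71} = - \frac{2326075}{71}$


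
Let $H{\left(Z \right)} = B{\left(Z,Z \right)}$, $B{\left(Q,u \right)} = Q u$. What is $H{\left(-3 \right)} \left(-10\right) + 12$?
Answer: $-78$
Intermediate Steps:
$H{\left(Z \right)} = Z^{2}$ ($H{\left(Z \right)} = Z Z = Z^{2}$)
$H{\left(-3 \right)} \left(-10\right) + 12 = \left(-3\right)^{2} \left(-10\right) + 12 = 9 \left(-10\right) + 12 = -90 + 12 = -78$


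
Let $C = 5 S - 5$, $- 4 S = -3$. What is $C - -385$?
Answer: $\frac{1535}{4} \approx 383.75$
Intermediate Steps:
$S = \frac{3}{4}$ ($S = \left(- \frac{1}{4}\right) \left(-3\right) = \frac{3}{4} \approx 0.75$)
$C = - \frac{5}{4}$ ($C = 5 \cdot \frac{3}{4} - 5 = \frac{15}{4} - 5 = - \frac{5}{4} \approx -1.25$)
$C - -385 = - \frac{5}{4} - -385 = - \frac{5}{4} + 385 = \frac{1535}{4}$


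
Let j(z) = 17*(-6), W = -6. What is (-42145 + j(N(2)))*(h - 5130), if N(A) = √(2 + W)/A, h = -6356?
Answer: 485249042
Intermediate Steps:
N(A) = 2*I/A (N(A) = √(2 - 6)/A = √(-4)/A = (2*I)/A = 2*I/A)
j(z) = -102
(-42145 + j(N(2)))*(h - 5130) = (-42145 - 102)*(-6356 - 5130) = -42247*(-11486) = 485249042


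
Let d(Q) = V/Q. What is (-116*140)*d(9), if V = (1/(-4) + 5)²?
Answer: -366415/9 ≈ -40713.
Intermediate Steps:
V = 361/16 (V = (-¼ + 5)² = (19/4)² = 361/16 ≈ 22.563)
d(Q) = 361/(16*Q)
(-116*140)*d(9) = (-116*140)*((361/16)/9) = -366415/9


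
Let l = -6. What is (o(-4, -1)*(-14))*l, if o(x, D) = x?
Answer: -336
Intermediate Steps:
(o(-4, -1)*(-14))*l = -4*(-14)*(-6) = 56*(-6) = -336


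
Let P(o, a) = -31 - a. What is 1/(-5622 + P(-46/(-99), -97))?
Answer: -1/5556 ≈ -0.00017999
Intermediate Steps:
1/(-5622 + P(-46/(-99), -97)) = 1/(-5622 + (-31 - 1*(-97))) = 1/(-5622 + (-31 + 97)) = 1/(-5622 + 66) = 1/(-5556) = -1/5556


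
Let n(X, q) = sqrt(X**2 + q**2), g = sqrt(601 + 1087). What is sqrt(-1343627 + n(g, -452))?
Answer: sqrt(-1343627 + 6*sqrt(5722)) ≈ 1159.0*I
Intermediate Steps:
g = 2*sqrt(422) (g = sqrt(1688) = 2*sqrt(422) ≈ 41.085)
sqrt(-1343627 + n(g, -452)) = sqrt(-1343627 + sqrt((2*sqrt(422))**2 + (-452)**2)) = sqrt(-1343627 + sqrt(1688 + 204304)) = sqrt(-1343627 + sqrt(205992)) = sqrt(-1343627 + 6*sqrt(5722))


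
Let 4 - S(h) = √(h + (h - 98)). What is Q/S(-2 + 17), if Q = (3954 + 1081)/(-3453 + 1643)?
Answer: -1007/7602 - 1007*I*√17/15204 ≈ -0.13247 - 0.27308*I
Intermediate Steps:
S(h) = 4 - √(-98 + 2*h) (S(h) = 4 - √(h + (h - 98)) = 4 - √(h + (-98 + h)) = 4 - √(-98 + 2*h))
Q = -1007/362 (Q = 5035/(-1810) = 5035*(-1/1810) = -1007/362 ≈ -2.7818)
Q/S(-2 + 17) = -1007/(362*(4 - √(-98 + 2*(-2 + 17)))) = -1007/(362*(4 - √(-98 + 2*15))) = -1007/(362*(4 - √(-98 + 30))) = -1007/(362*(4 - √(-68))) = -1007/(362*(4 - 2*I*√17))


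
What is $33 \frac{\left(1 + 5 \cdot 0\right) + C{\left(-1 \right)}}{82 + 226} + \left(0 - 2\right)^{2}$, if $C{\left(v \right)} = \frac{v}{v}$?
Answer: $\frac{59}{14} \approx 4.2143$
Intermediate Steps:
$C{\left(v \right)} = 1$
$33 \frac{\left(1 + 5 \cdot 0\right) + C{\left(-1 \right)}}{82 + 226} + \left(0 - 2\right)^{2} = 33 \frac{\left(1 + 5 \cdot 0\right) + 1}{82 + 226} + \left(0 - 2\right)^{2} = 33 \frac{\left(1 + 0\right) + 1}{308} + \left(-2\right)^{2} = 33 \left(1 + 1\right) \frac{1}{308} + 4 = 33 \cdot 2 \cdot \frac{1}{308} + 4 = 33 \cdot \frac{1}{154} + 4 = \frac{3}{14} + 4 = \frac{59}{14}$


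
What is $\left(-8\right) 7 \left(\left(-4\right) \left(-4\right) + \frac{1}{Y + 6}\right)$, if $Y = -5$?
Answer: $-952$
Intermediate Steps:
$\left(-8\right) 7 \left(\left(-4\right) \left(-4\right) + \frac{1}{Y + 6}\right) = \left(-8\right) 7 \left(\left(-4\right) \left(-4\right) + \frac{1}{-5 + 6}\right) = - 56 \left(16 + 1^{-1}\right) = - 56 \left(16 + 1\right) = \left(-56\right) 17 = -952$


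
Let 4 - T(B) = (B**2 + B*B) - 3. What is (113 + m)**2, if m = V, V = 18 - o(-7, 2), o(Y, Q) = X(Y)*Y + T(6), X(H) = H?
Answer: 21609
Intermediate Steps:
T(B) = 7 - 2*B**2 (T(B) = 4 - ((B**2 + B*B) - 3) = 4 - ((B**2 + B**2) - 3) = 4 - (2*B**2 - 3) = 4 - (-3 + 2*B**2) = 4 + (3 - 2*B**2) = 7 - 2*B**2)
o(Y, Q) = -65 + Y**2 (o(Y, Q) = Y*Y + (7 - 2*6**2) = Y**2 + (7 - 2*36) = Y**2 + (7 - 72) = Y**2 - 65 = -65 + Y**2)
V = 34 (V = 18 - (-65 + (-7)**2) = 18 - (-65 + 49) = 18 - 1*(-16) = 18 + 16 = 34)
m = 34
(113 + m)**2 = (113 + 34)**2 = 147**2 = 21609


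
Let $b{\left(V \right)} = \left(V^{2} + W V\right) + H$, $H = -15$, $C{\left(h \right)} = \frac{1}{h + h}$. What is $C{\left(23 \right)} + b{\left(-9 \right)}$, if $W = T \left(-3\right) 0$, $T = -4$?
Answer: $\frac{3037}{46} \approx 66.022$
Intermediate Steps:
$W = 0$ ($W = \left(-4\right) \left(-3\right) 0 = 12 \cdot 0 = 0$)
$C{\left(h \right)} = \frac{1}{2 h}$
$b{\left(V \right)} = -15 + V^{2}$ ($b{\left(V \right)} = \left(V^{2} + 0 V\right) - 15 = \left(V^{2} + 0\right) - 15 = V^{2} - 15 = -15 + V^{2}$)
$C{\left(23 \right)} + b{\left(-9 \right)} = \frac{1}{2 \cdot 23} - \left(15 - \left(-9\right)^{2}\right) = \frac{1}{2} \cdot \frac{1}{23} + \left(-15 + 81\right) = \frac{1}{46} + 66 = \frac{3037}{46}$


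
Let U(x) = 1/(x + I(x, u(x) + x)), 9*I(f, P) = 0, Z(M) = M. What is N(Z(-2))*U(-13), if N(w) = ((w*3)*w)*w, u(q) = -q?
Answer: 24/13 ≈ 1.8462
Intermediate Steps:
I(f, P) = 0 (I(f, P) = (⅑)*0 = 0)
U(x) = 1/x (U(x) = 1/(x + 0) = 1/x)
N(w) = 3*w³ (N(w) = ((3*w)*w)*w = (3*w²)*w = 3*w³)
N(Z(-2))*U(-13) = (3*(-2)³)/(-13) = (3*(-8))*(-1/13) = -24*(-1/13) = 24/13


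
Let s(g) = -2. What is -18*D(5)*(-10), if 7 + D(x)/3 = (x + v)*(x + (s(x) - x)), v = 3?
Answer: -12420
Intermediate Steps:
D(x) = -39 - 6*x (D(x) = -21 + 3*((x + 3)*(x + (-2 - x))) = -21 + 3*((3 + x)*(-2)) = -21 + 3*(-6 - 2*x) = -21 + (-18 - 6*x) = -39 - 6*x)
-18*D(5)*(-10) = -18*(-39 - 6*5)*(-10) = -18*(-39 - 30)*(-10) = -18*(-69)*(-10) = 1242*(-10) = -12420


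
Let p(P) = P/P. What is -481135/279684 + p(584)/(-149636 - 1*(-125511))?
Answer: -11607661559/6747376500 ≈ -1.7203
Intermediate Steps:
p(P) = 1
-481135/279684 + p(584)/(-149636 - 1*(-125511)) = -481135/279684 + 1/(-149636 - 1*(-125511)) = -481135*1/279684 + 1/(-149636 + 125511) = -481135/279684 + 1/(-24125) = -481135/279684 + 1*(-1/24125) = -481135/279684 - 1/24125 = -11607661559/6747376500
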